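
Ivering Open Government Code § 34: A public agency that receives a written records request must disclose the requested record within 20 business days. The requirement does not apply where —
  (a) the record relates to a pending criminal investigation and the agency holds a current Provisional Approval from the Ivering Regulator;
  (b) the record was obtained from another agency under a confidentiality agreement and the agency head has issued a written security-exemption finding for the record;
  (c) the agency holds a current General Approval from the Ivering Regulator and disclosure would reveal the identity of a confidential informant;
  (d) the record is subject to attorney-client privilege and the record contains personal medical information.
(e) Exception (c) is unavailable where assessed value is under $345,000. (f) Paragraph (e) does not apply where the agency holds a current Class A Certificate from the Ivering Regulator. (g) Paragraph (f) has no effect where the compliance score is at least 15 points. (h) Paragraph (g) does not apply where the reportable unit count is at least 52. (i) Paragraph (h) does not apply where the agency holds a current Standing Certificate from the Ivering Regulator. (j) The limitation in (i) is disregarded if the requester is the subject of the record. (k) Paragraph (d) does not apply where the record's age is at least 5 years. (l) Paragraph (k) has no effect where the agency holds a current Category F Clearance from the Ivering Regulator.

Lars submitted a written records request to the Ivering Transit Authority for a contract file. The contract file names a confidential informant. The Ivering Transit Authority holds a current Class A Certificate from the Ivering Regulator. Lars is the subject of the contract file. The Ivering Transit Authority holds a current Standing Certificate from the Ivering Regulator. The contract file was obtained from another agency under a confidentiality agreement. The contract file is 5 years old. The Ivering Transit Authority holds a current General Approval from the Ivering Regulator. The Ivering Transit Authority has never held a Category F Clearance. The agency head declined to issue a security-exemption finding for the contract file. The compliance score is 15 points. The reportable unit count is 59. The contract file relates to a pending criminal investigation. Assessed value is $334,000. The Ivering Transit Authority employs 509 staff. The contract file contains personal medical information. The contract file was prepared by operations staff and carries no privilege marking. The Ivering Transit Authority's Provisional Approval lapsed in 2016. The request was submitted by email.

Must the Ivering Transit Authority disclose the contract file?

No — exception (c) applies; the Ivering Transit Authority is not required to disclose the contract file.

Exception (a) fails — no current Provisional Approval is held.
Exception (b) does not apply: the agency head declined to issue a security-exemption finding.
All of (c)'s requirements are met (a current General Approval is held; the contract file names a confidential informant). Applying paragraphs (e)–(j): (e) is triggered (assessed value is $334,000, under the $345,000 limit), but is itself disapplied by (f): (f) operates against (e): a current Class A Certificate is held. (g) would limit (f) — the compliance score is 15 points, meeting the 15 points threshold — but (h) sets (g) aside: (h) is triggered — the reportable unit count is 59, meeting the 52 threshold. (i) would limit (h) — a current Standing Certificate is held — but (j) sets (i) aside: (j) is triggered — Lars is the subject of the contract file. So (c) applies.
Exception (d) does not apply: the contract file carries no privilege marking.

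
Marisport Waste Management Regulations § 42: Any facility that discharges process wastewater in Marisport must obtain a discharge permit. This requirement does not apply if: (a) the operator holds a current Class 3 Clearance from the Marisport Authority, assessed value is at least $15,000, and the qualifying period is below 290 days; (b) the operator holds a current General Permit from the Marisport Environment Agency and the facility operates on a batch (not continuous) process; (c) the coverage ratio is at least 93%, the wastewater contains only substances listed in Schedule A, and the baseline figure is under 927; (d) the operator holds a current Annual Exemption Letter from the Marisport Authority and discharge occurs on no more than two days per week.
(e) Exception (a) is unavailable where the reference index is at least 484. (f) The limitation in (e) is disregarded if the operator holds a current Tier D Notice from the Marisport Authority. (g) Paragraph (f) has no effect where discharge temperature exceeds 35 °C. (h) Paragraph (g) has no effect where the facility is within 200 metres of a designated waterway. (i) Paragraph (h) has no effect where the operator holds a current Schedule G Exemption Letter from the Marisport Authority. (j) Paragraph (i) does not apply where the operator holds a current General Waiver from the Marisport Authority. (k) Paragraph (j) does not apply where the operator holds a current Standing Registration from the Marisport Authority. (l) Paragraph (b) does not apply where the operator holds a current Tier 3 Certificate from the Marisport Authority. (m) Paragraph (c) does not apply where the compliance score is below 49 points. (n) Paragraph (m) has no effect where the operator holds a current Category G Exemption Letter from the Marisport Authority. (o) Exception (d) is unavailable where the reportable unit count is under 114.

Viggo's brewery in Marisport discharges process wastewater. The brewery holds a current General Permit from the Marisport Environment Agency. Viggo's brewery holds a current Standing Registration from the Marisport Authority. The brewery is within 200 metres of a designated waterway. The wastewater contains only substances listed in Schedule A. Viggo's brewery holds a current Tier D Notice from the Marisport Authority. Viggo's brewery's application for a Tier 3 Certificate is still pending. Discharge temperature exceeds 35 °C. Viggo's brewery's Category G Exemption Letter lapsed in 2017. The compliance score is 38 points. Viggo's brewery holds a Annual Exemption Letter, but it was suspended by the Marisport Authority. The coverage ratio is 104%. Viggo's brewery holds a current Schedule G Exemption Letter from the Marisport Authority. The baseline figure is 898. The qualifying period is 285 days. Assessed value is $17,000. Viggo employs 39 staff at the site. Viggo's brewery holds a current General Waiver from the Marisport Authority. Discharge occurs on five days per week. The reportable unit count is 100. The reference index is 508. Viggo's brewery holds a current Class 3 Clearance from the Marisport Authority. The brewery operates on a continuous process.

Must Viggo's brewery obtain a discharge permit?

All of (a)'s requirements are met (a current Class 3 Clearance is held; assessed value is $17,000, meeting the $15,000 threshold; the qualifying period is 285 days, below the 290 days limit). But applying paragraphs (e)–(k): (e) operates against (a): the reference index is 508, meeting the 484 threshold. (f) would limit (e) — a current Tier D Notice is held — but (g) sets (f) aside: (g) operates — discharge temperature exceeds 35 °C. (h) applies (the brewery is within 200 m of a designated waterway), but is itself disapplied by (i): (i) operates against (h): a current Schedule G Exemption Letter is held. (j) would limit (i) — a current General Waiver is held — but (k) sets (j) aside: (k) is engaged — a current Standing Registration is held. So (a) is unavailable.
Exception (b) fails — the facility operates on a continuous process.
All of (c)'s requirements are met (the coverage ratio is 104%, meeting the 93% threshold; the wastewater is Schedule-A-only; the baseline figure is 898, under the 927 limit). But applying paragraphs (m)–(n): (m) operates against (c): the compliance score is 38 points, below the 49 points limit. (n) is inapplicable (there is no Category G Exemption Letter in force), so (m) stands. (c) is therefore removed.
Exception (d) requires that the operator holds a current Annual Exemption Letter from the Marisport Authority; but no current Annual Exemption Letter is held, so (d) is unavailable.
None of the exceptions is available; § 42 applies in full.

Yes — Viggo's brewery must obtain a discharge permit.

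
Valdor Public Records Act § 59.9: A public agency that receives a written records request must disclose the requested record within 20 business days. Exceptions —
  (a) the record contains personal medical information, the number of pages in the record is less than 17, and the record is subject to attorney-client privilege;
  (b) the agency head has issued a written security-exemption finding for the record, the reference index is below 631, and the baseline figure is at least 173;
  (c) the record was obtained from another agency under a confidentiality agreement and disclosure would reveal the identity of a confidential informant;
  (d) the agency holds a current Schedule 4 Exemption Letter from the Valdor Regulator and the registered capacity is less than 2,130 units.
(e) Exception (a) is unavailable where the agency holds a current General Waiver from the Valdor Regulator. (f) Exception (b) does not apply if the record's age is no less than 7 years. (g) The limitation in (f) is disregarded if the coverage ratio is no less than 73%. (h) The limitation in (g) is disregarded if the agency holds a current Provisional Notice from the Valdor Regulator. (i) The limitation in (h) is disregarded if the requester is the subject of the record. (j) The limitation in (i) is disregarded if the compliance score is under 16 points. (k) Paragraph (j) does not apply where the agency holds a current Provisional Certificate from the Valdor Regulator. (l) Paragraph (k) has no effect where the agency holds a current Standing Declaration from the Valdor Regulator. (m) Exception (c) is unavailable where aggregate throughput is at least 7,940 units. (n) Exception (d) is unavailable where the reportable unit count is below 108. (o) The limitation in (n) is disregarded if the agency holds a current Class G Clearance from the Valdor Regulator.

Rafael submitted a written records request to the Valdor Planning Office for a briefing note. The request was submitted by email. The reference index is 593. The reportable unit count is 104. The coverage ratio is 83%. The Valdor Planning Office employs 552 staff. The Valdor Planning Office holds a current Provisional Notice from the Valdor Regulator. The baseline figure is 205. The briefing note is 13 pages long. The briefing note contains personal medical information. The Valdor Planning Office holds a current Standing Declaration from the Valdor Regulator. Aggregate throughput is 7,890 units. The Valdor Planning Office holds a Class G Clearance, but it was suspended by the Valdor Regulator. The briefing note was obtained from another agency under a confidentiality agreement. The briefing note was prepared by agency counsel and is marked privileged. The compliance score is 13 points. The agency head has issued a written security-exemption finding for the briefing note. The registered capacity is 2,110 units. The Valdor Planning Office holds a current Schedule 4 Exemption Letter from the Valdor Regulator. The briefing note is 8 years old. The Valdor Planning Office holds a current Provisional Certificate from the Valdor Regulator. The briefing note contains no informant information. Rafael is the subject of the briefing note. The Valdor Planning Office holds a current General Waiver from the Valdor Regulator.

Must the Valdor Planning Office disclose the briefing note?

Yes — the Valdor Planning Office must disclose the briefing note.

Exception (a)'s conditions are all satisfied: the briefing note contains personal medical information; the number of pages in the record is 13, less than the 17 limit; the briefing note is privileged. However, paragraph (e) must be considered: (e) operates against (a): a current General Waiver is held. (a) is therefore removed.
Exception (b)'s conditions are all satisfied: a written security-exemption finding has been issued; the reference index is 593, below the 631 limit; the baseline figure is 205, meeting the 173 threshold. Turning to paragraphs (f)–(l): (f) is triggered — the record's age is 8 years, meeting the 7 years threshold. (g) would limit (f) — the coverage ratio is 83%, meeting the 73% threshold — but (h) sets (g) aside: (h) operates against (g): a current Provisional Notice is held. (i) would limit (h) — Rafael is the subject of the briefing note — but (j) sets (i) aside: (j) operates against (i): the compliance score is 13 points, under the 16 points limit. (k) would limit (j) — a current Provisional Certificate is held — but (l) sets (k) aside: (l) operates — a current Standing Declaration is held. Exception (b) does not apply.
Exception (c) does not apply: the briefing note contains no informant information.
Exception (d) is satisfied on its face — a current Schedule 4 Exemption Letter is held; the registered capacity is 2,110 units, less than the 2,130 units limit. Turning to paragraphs (n)–(o): (n) applies — the reportable unit count is 104, below the 108 limit. (o), which would lift (n), is not engaged — there is no Class G Clearance in force. (d) is therefore removed.
None of the exceptions is available; § 59.9 applies in full.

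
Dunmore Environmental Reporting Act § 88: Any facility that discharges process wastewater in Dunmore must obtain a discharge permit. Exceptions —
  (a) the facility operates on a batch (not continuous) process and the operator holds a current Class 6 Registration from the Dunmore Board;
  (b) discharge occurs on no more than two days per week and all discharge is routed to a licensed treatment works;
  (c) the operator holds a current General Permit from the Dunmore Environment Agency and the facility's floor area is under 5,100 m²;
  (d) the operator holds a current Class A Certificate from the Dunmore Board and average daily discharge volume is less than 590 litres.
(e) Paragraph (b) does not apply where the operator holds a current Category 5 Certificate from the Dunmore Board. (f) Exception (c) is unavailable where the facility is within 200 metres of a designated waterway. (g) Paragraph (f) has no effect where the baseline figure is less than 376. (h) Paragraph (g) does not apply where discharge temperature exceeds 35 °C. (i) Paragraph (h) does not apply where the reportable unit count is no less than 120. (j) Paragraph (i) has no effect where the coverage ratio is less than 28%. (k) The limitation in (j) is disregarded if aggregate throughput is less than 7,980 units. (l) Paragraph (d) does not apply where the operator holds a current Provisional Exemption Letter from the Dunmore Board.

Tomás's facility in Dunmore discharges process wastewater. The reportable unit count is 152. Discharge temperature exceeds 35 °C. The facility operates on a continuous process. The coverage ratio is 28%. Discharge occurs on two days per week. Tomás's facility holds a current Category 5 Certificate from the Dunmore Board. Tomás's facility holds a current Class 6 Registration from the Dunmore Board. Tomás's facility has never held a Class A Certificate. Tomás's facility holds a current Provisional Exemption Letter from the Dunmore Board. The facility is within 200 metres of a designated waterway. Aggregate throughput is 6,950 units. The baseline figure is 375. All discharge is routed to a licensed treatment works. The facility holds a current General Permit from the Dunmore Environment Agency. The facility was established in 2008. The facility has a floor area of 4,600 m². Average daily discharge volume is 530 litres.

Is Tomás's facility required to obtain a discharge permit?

Exception (a) fails — the facility operates on a continuous process.
Exception (b): discharge occurs on no more than two days per week; discharge is routed to a licensed treatment works — every condition holds. However, paragraph (e) must be considered: (e) is triggered — a current Category 5 Certificate is held. (b) is therefore removed.
Exception (c) is satisfied on its face — a current General Permit is held; the facility's floor area is 4,600 m², under the 5,100 m² limit. Applying paragraphs (f)–(k): (f) would limit (c) — the facility is within 200 m of a designated waterway — but (g) sets (f) aside: (g) operates against (f): the baseline figure is 375, less than the 376 limit. (h) operates (discharge temperature exceeds 35 °C), but is set aside by (i): (i) operates against (h): the reportable unit count is 152, meeting the 120 threshold. (j), which would lift (i), is not engaged — the coverage ratio is 28%, not less than 28%. (c) remains available.
Exception (d) requires that the operator holds a current Class A Certificate from the Dunmore Board; but there is no Class A Certificate in force, so (d) is unavailable.

No — exception (c) applies; Tomás's facility is not required to obtain a discharge permit.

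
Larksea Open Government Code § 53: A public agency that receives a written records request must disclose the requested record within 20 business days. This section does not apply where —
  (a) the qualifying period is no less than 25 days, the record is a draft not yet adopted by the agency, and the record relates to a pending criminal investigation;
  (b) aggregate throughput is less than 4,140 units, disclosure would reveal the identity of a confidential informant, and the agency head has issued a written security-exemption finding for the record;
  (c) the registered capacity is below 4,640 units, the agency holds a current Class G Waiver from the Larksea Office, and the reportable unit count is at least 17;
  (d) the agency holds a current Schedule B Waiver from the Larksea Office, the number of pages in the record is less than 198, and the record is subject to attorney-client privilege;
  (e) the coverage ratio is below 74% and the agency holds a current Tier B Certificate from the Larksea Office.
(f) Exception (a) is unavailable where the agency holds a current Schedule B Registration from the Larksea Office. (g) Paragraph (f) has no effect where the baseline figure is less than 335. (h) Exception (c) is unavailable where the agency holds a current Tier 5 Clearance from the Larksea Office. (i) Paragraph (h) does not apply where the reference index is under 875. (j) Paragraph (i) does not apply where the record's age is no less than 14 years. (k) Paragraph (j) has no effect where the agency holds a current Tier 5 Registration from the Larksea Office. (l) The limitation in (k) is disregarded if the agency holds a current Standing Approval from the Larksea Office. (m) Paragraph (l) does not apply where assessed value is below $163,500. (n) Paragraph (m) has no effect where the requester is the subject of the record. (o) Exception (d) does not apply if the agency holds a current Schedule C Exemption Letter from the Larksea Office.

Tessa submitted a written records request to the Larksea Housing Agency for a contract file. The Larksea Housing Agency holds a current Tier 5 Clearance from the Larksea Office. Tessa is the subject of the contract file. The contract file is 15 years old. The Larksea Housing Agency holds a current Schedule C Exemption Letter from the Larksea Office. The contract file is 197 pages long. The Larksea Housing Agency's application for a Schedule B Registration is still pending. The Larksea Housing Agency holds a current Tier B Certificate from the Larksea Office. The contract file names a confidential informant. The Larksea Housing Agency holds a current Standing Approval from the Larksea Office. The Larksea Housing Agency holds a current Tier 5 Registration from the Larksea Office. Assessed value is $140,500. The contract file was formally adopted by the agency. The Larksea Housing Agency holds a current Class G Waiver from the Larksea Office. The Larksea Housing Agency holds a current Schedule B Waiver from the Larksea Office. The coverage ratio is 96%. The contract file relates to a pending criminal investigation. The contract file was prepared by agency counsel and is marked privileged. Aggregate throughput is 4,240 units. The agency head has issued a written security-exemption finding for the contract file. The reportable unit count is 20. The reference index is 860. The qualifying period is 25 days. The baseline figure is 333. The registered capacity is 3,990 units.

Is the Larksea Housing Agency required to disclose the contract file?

Yes — the Larksea Housing Agency must disclose the contract file.

Exception (a) fails — the contract file has been formally adopted.
Exception (b) fails — aggregate throughput is 4,240 units, not less than 4,140 units.
Exception (c)'s conditions are all satisfied: the registered capacity is 3,990 units, below the 4,640 units limit; a current Class G Waiver is held; the reportable unit count is 20, meeting the 17 threshold. However, paragraphs (h)–(n) must be considered: (h) applies — a current Tier 5 Clearance is held. (i) is triggered (the reference index is 860, under the 875 limit), but is overridden by (j): (j) applies — the record's age is 15 years, meeting the 14 years threshold. (k) would limit (j) — a current Tier 5 Registration is held — but (l) sets (k) aside: (l) operates — a current Standing Approval is held. (m) applies (assessed value is $140,500, below the $163,500 limit), but is overridden by (n): (n) applies — Tessa is the subject of the contract file. So (c) is unavailable.
All of (d)'s requirements are met (a current Schedule B Waiver is held; the number of pages in the record is 197, less than the 198 limit; the contract file is privileged). However, paragraph (o) must be considered: (o) operates — a current Schedule C Exemption Letter is held. Exception (d) does not apply.
Exception (e) does not apply: the coverage ratio is 96%, not below 74%.
No exception displaces § 53.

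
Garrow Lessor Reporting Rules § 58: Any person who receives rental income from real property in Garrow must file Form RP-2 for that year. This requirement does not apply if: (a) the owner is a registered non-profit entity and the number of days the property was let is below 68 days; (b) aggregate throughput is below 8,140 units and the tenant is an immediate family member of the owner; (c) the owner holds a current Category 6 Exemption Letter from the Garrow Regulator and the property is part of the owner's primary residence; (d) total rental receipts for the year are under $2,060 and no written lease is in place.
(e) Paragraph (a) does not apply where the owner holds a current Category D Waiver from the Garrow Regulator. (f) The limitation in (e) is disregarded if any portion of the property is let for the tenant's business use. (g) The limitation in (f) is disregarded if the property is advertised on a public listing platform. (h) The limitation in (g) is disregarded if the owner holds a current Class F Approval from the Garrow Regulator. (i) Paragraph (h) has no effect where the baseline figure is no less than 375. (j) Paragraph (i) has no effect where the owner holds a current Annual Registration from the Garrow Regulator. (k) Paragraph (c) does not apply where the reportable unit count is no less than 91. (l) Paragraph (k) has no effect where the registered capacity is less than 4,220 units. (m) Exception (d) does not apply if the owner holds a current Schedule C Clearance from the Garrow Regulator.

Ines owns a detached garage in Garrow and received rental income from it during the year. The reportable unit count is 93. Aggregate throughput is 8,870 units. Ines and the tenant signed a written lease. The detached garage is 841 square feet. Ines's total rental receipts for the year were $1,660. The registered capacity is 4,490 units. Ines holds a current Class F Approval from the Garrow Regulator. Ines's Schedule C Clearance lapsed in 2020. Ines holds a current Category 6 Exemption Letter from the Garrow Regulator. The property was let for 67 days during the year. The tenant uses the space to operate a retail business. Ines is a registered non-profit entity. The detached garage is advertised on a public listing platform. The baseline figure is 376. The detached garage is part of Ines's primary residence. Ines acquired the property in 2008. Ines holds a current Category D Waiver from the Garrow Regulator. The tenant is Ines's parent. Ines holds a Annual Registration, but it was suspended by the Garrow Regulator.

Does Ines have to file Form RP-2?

Yes — Ines must file Form RP-2.

Exception (a)'s conditions are all satisfied: Ines is a registered non-profit; the number of days the property was let is 67 days, below the 68 days limit. Turning to paragraphs (e)–(j): (e) is triggered — a current Category D Waiver is held. (f) applies (the space is let for business use), but is overridden by (g): (g) operates against (f): the property is publicly advertised. (h) would limit (g) — a current Class F Approval is held — but (i) sets (h) aside: (i) operates — the baseline figure is 376, meeting the 375 threshold. (j), which would lift (i), does not operate here — there is no Annual Registration in force. (a) is therefore removed.
Exception (b) requires that aggregate throughput is below 8,140 units; but aggregate throughput is 8,870 units, not below 8,140 units, so (b) is unavailable.
Exception (c)'s conditions are all satisfied: a current Category 6 Exemption Letter is held; the detached garage is part of the primary residence. However, paragraphs (k)–(l) must be considered: (k) applies — the reportable unit count is 93, meeting the 91 threshold. (l), which would lift (k), is inapplicable — the registered capacity is 4,490 units, not less than 4,220 units. Exception (c) does not apply.
Exception (d) fails — a written lease is in place.
No exception displaces § 58.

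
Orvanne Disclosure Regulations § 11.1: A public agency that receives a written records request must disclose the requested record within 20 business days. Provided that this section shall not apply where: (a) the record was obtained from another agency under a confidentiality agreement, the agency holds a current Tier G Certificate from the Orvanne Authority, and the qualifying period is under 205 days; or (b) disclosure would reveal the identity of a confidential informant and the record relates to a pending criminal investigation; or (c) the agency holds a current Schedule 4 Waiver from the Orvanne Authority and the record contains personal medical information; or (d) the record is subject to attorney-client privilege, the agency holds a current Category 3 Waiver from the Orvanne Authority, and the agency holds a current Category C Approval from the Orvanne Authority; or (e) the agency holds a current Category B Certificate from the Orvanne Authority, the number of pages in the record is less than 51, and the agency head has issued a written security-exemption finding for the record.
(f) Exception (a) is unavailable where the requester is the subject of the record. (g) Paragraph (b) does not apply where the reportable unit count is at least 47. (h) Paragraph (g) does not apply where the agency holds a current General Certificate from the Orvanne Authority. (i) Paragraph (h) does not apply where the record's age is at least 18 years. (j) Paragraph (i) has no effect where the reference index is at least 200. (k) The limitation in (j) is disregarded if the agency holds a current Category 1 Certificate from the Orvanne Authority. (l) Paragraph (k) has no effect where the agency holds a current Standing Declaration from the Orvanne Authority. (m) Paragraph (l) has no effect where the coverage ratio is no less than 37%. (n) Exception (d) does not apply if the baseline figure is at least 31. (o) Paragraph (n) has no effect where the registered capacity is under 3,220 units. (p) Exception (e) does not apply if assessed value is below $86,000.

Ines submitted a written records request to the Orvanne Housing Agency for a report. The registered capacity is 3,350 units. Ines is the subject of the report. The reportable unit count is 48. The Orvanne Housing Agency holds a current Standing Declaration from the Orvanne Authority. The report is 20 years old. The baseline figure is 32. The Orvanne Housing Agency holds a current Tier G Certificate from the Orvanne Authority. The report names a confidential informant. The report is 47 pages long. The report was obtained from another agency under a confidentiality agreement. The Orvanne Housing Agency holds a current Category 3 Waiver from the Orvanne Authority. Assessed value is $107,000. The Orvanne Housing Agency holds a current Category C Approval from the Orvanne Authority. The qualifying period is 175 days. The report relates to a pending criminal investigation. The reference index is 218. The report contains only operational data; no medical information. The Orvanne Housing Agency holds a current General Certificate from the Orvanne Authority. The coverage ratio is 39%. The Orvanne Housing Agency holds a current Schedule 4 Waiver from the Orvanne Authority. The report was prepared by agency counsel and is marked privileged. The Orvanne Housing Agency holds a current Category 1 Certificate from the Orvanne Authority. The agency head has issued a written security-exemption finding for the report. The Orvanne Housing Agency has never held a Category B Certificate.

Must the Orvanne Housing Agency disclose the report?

Exception (a)'s conditions are all satisfied: the report was obtained under a confidentiality agreement; a current Tier G Certificate is held; the qualifying period is 175 days, under the 205 days limit. But: (f) operates against (a): Ines is the subject of the report. So (a) is unavailable.
Exception (b): the report names a confidential informant; the report relates to a pending investigation — every condition holds. However, paragraphs (g)–(m) must be considered: (g) operates against (b): the reportable unit count is 48, meeting the 47 threshold. (h) applies (a current General Certificate is held), but is overridden by (i): (i) operates against (h): the record's age is 20 years, meeting the 18 years threshold. (j) would limit (i) — the reference index is 218, meeting the 200 threshold — but (k) sets (j) aside: (k) operates against (j): a current Category 1 Certificate is held. (l) is engaged (a current Standing Declaration is held), but is set aside by (m): (m) is triggered — the coverage ratio is 39%, meeting the 37% threshold. (b) is therefore removed.
Exception (c) requires that the record contains personal medical information; but the report contains only operational data, so (c) is unavailable.
Exception (d): the report is privileged; a current Category 3 Waiver is held; a current Category C Approval is held — every condition holds. However, paragraphs (n)–(o) must be considered: (n) operates against (d): the baseline figure is 32, meeting the 31 threshold. (o), which would lift (n), is inapplicable — the registered capacity is 3,350 units, not under 3,220 units. (d) is therefore removed.
Exception (e) fails — no current Category B Certificate is held.
None of the exceptions is available; § 11.1 applies in full.

Yes — the Orvanne Housing Agency must disclose the report.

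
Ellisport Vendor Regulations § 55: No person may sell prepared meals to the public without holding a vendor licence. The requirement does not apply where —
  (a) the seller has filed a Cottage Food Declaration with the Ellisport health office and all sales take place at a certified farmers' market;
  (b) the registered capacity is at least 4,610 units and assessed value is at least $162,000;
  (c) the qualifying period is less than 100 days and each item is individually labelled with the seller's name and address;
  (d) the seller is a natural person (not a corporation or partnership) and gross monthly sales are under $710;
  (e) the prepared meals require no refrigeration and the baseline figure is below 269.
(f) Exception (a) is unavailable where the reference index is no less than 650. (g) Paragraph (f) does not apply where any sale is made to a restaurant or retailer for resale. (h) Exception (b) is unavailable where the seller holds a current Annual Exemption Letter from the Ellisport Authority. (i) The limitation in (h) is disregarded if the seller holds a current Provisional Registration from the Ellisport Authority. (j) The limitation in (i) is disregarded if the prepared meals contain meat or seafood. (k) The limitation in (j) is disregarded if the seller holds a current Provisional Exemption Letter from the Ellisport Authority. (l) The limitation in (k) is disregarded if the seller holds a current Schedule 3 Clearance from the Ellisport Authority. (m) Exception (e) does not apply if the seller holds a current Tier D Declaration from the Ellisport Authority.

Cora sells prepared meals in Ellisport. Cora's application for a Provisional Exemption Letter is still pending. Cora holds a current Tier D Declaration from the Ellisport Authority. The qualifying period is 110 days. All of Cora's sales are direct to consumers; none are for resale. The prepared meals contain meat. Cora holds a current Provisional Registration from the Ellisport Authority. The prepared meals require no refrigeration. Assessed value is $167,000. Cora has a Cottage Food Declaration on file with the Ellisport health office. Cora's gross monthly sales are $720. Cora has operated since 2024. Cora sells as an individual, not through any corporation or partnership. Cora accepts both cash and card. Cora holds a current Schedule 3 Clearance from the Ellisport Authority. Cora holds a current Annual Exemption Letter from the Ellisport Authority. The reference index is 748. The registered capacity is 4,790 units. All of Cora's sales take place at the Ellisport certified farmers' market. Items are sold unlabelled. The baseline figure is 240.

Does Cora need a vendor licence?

Exception (a) is satisfied on its face — a Cottage Food Declaration is on file; all sales are at a certified farmers' market. Turning to paragraphs (f)–(g): (f) is engaged — the reference index is 748, meeting the 650 threshold. (g) is inapplicable (no sales are for resale), so (f) stands. (a) is therefore removed.
Exception (b): the registered capacity is 4,790 units, meeting the 4,610 units threshold; assessed value is $167,000, meeting the $162,000 threshold — every condition holds. But: (h) operates — a current Annual Exemption Letter is held. (i) is triggered (a current Provisional Registration is held), but is set aside by (j): (j) is triggered — the prepared meals contain meat. (k) does not operate here (there is no Provisional Exemption Letter in force), so (j) stands. Exception (b) does not apply.
Exception (c) fails — the qualifying period is 110 days, not less than 100 days.
Exception (d) requires that gross monthly sales are under $710; but gross monthly sales are $720, not under $710, so (d) is unavailable.
Exception (e): the prepared meals are shelf-stable; the baseline figure is 240, below the 269 limit — every condition holds. But applying paragraph (m): (m) is engaged — a current Tier D Declaration is held. So (e) is unavailable.
No exception is made out. Cora falls within the general rule.

Yes — Cora must hold a vendor licence.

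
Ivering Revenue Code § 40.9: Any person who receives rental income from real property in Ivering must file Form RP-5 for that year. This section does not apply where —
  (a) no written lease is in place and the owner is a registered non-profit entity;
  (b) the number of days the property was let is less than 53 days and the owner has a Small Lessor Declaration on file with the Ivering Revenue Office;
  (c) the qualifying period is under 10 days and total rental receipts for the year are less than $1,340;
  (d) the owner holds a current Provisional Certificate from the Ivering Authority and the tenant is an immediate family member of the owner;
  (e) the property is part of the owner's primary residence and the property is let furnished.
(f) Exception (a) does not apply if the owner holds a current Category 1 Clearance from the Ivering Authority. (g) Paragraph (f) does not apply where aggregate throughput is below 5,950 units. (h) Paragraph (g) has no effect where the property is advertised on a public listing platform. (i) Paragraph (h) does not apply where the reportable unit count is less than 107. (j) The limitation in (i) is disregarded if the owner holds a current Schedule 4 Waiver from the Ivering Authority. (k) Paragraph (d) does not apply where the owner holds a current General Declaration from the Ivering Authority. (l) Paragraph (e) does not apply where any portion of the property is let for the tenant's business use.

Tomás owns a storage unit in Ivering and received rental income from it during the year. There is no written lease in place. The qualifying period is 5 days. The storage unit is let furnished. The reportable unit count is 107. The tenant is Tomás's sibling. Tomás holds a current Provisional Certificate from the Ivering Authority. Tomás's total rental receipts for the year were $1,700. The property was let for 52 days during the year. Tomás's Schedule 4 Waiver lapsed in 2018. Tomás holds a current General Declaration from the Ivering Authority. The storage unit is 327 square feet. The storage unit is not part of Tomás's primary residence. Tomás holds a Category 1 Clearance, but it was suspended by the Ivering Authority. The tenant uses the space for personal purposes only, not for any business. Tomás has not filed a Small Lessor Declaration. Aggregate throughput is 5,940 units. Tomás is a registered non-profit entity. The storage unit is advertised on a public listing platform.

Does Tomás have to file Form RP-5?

Exception (a) is satisfied on its face — there is no written lease; Tomás is a registered non-profit. Under paragraphs (f)–(j): (f), which would limit (a), is inapplicable: no current Category 1 Clearance is held. (a) remains available.
Exception (b) fails — no Small Lessor Declaration is on file.
Exception (c) does not apply: total rental receipts for the year are $1,700, not less than $1,340.
Exception (d): a current Provisional Certificate is held; the tenant is an immediate family member — every condition holds. But: (k) operates against (d): a current General Declaration is held. So (d) is unavailable.
Exception (e) fails — the storage unit is not part of the primary residence.

No — exception (a) applies; Tomás is not required to file Form RP-5.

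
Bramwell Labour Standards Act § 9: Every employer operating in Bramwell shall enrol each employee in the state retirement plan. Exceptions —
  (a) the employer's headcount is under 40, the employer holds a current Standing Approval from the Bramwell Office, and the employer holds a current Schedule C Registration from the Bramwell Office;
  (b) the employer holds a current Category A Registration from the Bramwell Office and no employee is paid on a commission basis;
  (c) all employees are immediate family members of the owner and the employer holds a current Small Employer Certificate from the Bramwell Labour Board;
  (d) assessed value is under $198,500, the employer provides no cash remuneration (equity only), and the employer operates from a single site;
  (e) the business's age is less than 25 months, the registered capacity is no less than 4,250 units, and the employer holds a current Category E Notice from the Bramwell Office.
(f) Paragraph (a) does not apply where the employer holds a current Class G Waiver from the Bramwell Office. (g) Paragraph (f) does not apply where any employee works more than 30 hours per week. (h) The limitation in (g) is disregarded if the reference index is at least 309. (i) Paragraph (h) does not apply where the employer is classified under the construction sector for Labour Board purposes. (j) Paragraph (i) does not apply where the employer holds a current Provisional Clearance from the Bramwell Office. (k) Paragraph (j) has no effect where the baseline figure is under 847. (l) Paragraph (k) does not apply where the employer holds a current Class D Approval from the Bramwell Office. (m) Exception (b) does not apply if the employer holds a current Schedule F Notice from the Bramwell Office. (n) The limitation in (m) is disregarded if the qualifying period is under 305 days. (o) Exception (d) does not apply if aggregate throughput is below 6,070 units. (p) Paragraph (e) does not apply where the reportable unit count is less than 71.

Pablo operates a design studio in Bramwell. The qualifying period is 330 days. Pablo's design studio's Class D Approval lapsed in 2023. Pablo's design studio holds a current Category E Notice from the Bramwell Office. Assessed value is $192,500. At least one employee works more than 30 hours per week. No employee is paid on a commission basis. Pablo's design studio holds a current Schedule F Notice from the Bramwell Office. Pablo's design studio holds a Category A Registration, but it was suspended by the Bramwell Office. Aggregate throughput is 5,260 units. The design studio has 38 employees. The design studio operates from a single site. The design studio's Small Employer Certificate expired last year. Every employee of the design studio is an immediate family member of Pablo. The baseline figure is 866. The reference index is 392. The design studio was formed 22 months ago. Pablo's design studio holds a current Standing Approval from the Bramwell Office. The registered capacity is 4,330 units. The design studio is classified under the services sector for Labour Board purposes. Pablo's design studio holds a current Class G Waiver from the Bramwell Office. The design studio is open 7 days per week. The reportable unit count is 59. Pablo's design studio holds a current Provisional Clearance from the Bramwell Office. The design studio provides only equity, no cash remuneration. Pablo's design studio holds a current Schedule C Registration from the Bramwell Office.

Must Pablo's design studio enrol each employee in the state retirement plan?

Yes — Pablo's design studio must enrol each employee in the state retirement plan.

Exception (a): the employer's headcount is 38, under the 40 limit; a current Standing Approval is held; a current Schedule C Registration is held — every condition holds. But applying paragraphs (f)–(l): (f) operates against (a): a current Class G Waiver is held. (g) would limit (f) — at least one employee exceeds 30 hours/week — but (h) sets (g) aside: (h) operates against (g): the reference index is 392, meeting the 309 threshold. (i), which would lift (h), does not operate here — the design studio is classified under the services sector. So (a) is unavailable.
Exception (b) does not apply: there is no Category A Registration in force.
Exception (c) requires that the employer holds a current Small Employer Certificate from the Bramwell Labour Board; but the Small Employer Certificate has expired, so (c) is unavailable.
Exception (d)'s conditions are all satisfied: assessed value is $192,500, under the $198,500 limit; remuneration is equity-only; the employer operates from a single site. Turning to paragraph (o): (o) operates against (d): aggregate throughput is 5,260 units, below the 6,070 units limit. So (d) is unavailable.
Exception (e)'s conditions are all satisfied: the business's age is 22 months, less than the 25 months limit; the registered capacity is 4,330 units, meeting the 4,250 units threshold; a current Category E Notice is held. But applying paragraph (p): (p) operates against (e): the reportable unit count is 59, less than the 71 limit. Exception (e) does not apply.
No exception applies. The general rule governs.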